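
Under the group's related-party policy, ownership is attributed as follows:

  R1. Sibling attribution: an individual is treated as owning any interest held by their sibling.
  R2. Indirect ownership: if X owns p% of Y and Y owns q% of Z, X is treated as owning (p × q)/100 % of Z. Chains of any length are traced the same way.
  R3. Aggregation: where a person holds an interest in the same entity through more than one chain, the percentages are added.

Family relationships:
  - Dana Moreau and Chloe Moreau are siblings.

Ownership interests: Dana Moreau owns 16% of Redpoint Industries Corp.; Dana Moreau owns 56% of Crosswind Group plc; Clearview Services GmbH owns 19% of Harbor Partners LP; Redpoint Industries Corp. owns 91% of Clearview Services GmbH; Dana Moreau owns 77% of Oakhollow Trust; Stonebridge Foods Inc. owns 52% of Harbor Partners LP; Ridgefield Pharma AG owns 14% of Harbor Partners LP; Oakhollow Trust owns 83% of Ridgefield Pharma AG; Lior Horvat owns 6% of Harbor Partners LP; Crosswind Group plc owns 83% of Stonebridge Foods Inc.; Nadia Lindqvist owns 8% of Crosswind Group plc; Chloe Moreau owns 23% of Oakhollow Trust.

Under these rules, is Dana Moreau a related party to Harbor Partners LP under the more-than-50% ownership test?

By sibling attribution (R1), Dana Moreau is treated as also owning Chloe Moreau's interest in Oakhollow Trust, giving 77% + 23% = 100%.
Chain via Redpoint Industries Corp. → Clearview Services GmbH (R2): 16% × 91% × 19% = 2.7664% of Harbor Partners LP.
Chain via Oakhollow Trust → Ridgefield Pharma AG (R2): 100% × 83% × 14% = 11.62% of Harbor Partners LP.
Chain via Crosswind Group plc → Stonebridge Foods Inc. (R2): 56% × 83% × 52% = 24.1696% of Harbor Partners LP.
Aggregating (R3): 2.7664% + 11.62% + 24.1696% = 38.556%.
38.556% does not exceed the 50% threshold, so Dana is not a related party to Harbor Partners LP.

No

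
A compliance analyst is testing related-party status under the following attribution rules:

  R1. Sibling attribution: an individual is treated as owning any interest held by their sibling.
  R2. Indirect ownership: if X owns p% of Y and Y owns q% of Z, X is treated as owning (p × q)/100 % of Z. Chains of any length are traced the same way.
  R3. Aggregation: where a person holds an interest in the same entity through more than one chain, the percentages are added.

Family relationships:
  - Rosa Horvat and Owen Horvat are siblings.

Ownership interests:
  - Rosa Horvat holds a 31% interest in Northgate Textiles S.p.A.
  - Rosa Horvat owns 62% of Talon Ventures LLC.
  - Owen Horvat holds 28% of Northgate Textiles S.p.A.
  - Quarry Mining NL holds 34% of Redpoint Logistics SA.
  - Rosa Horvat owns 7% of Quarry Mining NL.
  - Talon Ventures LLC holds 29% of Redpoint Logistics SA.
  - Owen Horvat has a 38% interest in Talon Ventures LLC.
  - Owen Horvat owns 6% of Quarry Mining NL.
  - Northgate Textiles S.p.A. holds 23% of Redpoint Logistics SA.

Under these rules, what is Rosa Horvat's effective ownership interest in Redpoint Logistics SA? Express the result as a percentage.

By sibling attribution (R1), Rosa Horvat is treated as also owning Owen Horvat's interest in Talon Ventures LLC, giving 62% + 38% = 100%.
By sibling attribution (R1), Rosa Horvat is treated as also owning Owen Horvat's interest in Northgate Textiles S.p.A, giving 31% + 28% = 59%.
By sibling attribution (R1), Rosa Horvat is treated as also owning Owen Horvat's interest in Quarry Mining NL, giving 7% + 6% = 13%.
Chain via Talon Ventures LLC (R2): 100% × 29% = 29% of Redpoint Logistics SA.
Chain via Northgate Textiles S.p.A. (R2): 59% × 23% = 13.57% of Redpoint Logistics SA.
Chain via Quarry Mining NL (R2): 13% × 34% = 4.42% of Redpoint Logistics SA.
Aggregating (R3): 29% + 13.57% + 4.42% = 46.99%.

46.99%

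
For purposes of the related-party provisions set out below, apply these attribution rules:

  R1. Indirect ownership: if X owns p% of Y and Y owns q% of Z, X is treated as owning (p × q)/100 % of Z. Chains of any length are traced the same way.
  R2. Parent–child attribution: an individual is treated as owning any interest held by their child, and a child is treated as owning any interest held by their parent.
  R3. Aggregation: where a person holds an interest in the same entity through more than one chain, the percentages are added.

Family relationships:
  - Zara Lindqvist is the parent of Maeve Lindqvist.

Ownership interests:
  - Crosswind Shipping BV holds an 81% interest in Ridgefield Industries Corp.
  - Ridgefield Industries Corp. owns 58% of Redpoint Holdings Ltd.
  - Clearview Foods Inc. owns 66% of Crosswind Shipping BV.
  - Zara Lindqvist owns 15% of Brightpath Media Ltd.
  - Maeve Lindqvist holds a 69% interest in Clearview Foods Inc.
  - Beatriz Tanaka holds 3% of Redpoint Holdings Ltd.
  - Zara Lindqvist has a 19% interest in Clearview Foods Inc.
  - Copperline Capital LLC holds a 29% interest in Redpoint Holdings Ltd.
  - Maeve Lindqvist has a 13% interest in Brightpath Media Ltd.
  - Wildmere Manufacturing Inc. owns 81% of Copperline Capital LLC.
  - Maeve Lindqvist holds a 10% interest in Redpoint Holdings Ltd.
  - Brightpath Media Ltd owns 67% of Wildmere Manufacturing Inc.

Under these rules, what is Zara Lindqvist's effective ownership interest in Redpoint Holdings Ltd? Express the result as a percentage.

By parent–child attribution (R2), Zara Lindqvist is treated as also owning Maeve Lindqvist's interest in Brightpath Media Ltd, giving 15% + 13% = 28%.
By parent–child attribution (R2), Zara Lindqvist is treated as also owning Maeve Lindqvist's interest in Clearview Foods Inc, giving 19% + 69% = 88%.
By parent–child attribution (R2), Zara Lindqvist is treated as owning Maeve Lindqvist's 10% interest in Redpoint Holdings Ltd.
Chain via Brightpath Media Ltd → Wildmere Manufacturing Inc. → Copperline Capital LLC (R1): 28% × 67% × 81% × 29% = 4.406724% of Redpoint Holdings Ltd.
Chain via Clearview Foods Inc. → Crosswind Shipping BV → Ridgefield Industries Corp. (R1): 88% × 66% × 81% × 58% = 27.285984% of Redpoint Holdings Ltd.
Direct interest in Redpoint Holdings Ltd: 10%.
Aggregating (R3): 4.406724% + 27.285984% + 10% = 41.692708%.

41.692708%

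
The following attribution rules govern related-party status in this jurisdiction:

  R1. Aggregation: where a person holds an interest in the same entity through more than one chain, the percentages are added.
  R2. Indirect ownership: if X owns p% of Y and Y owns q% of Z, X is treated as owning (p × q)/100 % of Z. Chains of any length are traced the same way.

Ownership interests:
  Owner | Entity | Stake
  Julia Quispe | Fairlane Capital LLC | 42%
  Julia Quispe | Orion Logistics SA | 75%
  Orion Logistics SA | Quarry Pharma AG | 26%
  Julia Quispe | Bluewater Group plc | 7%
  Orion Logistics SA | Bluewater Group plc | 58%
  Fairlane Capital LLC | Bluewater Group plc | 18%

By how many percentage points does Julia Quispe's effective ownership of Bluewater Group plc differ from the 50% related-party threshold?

8.06

Chain via Orion Logistics SA (R2): 75% × 58% = 43.5% of Bluewater Group plc.
Chain via Fairlane Capital LLC (R2): 42% × 18% = 7.56% of Bluewater Group plc.
Direct interest in Bluewater Group plc: 7%.
Aggregating (R1): 43.5% + 7.56% + 7% = 58.06%.
58.06% exceeds the 50% threshold by 8.06 percentage points.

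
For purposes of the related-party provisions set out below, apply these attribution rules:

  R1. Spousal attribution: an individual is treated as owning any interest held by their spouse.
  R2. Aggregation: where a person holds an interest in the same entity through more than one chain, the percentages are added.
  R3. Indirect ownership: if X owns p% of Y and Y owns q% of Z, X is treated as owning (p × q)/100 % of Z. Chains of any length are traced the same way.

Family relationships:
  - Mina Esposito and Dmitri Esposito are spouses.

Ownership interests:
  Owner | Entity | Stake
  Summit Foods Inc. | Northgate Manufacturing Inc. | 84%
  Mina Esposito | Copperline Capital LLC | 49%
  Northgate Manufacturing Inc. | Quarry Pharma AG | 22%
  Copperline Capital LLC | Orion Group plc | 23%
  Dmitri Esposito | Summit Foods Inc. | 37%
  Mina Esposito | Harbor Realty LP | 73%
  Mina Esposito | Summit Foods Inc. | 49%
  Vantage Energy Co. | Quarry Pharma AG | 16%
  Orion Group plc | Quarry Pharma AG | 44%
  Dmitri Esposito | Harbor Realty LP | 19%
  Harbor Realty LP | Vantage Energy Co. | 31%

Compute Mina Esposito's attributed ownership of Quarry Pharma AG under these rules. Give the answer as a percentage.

25.4148%

By spousal attribution (R1), Mina Esposito is treated as also owning Dmitri Esposito's interest in Harbor Realty LP, giving 73% + 19% = 92%.
By spousal attribution (R1), Mina Esposito is treated as also owning Dmitri Esposito's interest in Summit Foods Inc, giving 49% + 37% = 86%.
Chain via Harbor Realty LP → Vantage Energy Co. (R3): 92% × 31% × 16% = 4.5632% of Quarry Pharma AG.
Chain via Summit Foods Inc. → Northgate Manufacturing Inc. (R3): 86% × 84% × 22% = 15.8928% of Quarry Pharma AG.
Chain via Copperline Capital LLC → Orion Group plc (R3): 49% × 23% × 44% = 4.9588% of Quarry Pharma AG.
Aggregating (R2): 4.5632% + 15.8928% + 4.9588% = 25.4148%.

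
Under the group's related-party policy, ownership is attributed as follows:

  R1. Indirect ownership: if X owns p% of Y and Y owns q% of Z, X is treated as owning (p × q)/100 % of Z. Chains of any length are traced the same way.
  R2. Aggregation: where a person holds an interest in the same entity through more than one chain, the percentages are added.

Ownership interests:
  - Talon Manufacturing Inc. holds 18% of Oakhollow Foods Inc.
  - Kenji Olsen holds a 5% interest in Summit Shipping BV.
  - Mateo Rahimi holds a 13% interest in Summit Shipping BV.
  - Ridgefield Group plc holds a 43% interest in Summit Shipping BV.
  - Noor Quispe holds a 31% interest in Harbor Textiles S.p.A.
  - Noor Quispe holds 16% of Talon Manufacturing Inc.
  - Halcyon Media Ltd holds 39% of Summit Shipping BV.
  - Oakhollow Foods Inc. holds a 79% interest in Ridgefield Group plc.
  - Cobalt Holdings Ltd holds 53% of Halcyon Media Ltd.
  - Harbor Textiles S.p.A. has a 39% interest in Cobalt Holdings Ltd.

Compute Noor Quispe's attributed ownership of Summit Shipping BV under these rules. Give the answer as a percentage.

3.477339%

Chain via Talon Manufacturing Inc. → Oakhollow Foods Inc. → Ridgefield Group plc (R1): 16% × 18% × 79% × 43% = 0.978336% of Summit Shipping BV.
Chain via Harbor Textiles S.p.A. → Cobalt Holdings Ltd → Halcyon Media Ltd (R1): 31% × 39% × 53% × 39% = 2.499003% of Summit Shipping BV.
Aggregating (R2): 0.978336% + 2.499003% = 3.477339%.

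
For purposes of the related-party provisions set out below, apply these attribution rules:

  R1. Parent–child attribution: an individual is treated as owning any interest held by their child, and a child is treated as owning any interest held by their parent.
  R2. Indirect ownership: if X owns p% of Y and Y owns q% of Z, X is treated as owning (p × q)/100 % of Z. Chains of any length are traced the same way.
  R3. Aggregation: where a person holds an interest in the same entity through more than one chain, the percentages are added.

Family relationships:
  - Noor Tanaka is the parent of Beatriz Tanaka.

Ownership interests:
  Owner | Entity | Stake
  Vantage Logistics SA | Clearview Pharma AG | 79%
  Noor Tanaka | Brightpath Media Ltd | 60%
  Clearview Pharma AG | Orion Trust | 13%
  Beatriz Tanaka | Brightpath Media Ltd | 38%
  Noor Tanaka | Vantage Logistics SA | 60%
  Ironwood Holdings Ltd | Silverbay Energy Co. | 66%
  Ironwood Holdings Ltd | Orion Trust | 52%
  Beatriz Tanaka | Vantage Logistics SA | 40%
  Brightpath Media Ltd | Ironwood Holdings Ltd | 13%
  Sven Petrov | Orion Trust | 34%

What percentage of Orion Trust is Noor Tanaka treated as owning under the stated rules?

16.8948%

By parent–child attribution (R1), Noor Tanaka is treated as also owning Beatriz Tanaka's interest in Brightpath Media Ltd, giving 60% + 38% = 98%.
By parent–child attribution (R1), Noor Tanaka is treated as also owning Beatriz Tanaka's interest in Vantage Logistics SA, giving 60% + 40% = 100%.
Chain via Brightpath Media Ltd → Ironwood Holdings Ltd (R2): 98% × 13% × 52% = 6.6248% of Orion Trust.
Chain via Vantage Logistics SA → Clearview Pharma AG (R2): 100% × 79% × 13% = 10.27% of Orion Trust.
Aggregating (R3): 6.6248% + 10.27% = 16.8948%.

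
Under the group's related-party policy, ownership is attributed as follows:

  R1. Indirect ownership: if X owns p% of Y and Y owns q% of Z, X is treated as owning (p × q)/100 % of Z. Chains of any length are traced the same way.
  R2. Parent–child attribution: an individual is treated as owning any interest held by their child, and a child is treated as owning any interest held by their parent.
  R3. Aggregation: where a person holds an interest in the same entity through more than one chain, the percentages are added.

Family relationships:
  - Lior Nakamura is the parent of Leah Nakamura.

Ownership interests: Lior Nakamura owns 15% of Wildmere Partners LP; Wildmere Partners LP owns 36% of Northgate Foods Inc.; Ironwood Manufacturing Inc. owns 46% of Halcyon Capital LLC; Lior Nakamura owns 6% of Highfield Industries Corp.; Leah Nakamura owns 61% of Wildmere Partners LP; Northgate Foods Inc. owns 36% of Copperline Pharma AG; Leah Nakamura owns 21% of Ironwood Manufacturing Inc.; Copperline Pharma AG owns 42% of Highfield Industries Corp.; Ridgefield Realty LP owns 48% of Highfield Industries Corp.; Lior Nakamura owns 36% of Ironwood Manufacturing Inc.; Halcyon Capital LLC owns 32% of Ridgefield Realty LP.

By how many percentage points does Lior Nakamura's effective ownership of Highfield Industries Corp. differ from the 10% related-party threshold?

4.164224

By parent–child attribution (R2), Lior Nakamura is treated as also owning Leah Nakamura's interest in Wildmere Partners LP, giving 15% + 61% = 76%.
By parent–child attribution (R2), Lior Nakamura is treated as also owning Leah Nakamura's interest in Ironwood Manufacturing Inc, giving 36% + 21% = 57%.
Chain via Wildmere Partners LP → Northgate Foods Inc. → Copperline Pharma AG (R1): 76% × 36% × 36% × 42% = 4.136832% of Highfield Industries Corp.
Chain via Ironwood Manufacturing Inc. → Halcyon Capital LLC → Ridgefield Realty LP (R1): 57% × 46% × 32% × 48% = 4.027392% of Highfield Industries Corp.
Direct interest in Highfield Industries Corp: 6%.
Aggregating (R3): 4.136832% + 4.027392% + 6% = 14.164224%.
14.164224% exceeds the 10% threshold by 4.164224 percentage points.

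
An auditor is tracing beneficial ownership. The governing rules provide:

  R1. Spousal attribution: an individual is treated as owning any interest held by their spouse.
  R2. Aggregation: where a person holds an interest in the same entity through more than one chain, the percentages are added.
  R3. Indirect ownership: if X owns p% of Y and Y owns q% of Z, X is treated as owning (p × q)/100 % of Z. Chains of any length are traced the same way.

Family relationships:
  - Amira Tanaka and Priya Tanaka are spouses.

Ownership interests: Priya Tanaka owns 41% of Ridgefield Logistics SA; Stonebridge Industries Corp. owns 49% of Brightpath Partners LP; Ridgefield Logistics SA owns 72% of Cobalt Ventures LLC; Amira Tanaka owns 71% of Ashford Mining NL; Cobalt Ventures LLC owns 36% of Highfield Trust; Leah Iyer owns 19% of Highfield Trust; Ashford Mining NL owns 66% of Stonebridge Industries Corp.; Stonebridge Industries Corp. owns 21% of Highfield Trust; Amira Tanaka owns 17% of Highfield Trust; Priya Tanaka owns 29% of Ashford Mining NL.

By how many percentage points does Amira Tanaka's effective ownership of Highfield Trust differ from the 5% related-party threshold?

By spousal attribution (R1), Amira Tanaka is treated as also owning Priya Tanaka's interest in Ashford Mining NL, giving 71% + 29% = 100%.
By spousal attribution (R1), Amira Tanaka is treated as owning Priya Tanaka's 41% interest in Ridgefield Logistics SA.
Chain via Ashford Mining NL → Stonebridge Industries Corp. (R3): 100% × 66% × 21% = 13.86% of Highfield Trust.
Direct interest in Highfield Trust: 17%.
Chain via Ridgefield Logistics SA → Cobalt Ventures LLC (R3): 41% × 72% × 36% = 10.6272% of Highfield Trust.
Aggregating (R2): 13.86% + 17% + 10.6272% = 41.4872%.
41.4872% exceeds the 5% threshold by 36.4872 percentage points.

36.4872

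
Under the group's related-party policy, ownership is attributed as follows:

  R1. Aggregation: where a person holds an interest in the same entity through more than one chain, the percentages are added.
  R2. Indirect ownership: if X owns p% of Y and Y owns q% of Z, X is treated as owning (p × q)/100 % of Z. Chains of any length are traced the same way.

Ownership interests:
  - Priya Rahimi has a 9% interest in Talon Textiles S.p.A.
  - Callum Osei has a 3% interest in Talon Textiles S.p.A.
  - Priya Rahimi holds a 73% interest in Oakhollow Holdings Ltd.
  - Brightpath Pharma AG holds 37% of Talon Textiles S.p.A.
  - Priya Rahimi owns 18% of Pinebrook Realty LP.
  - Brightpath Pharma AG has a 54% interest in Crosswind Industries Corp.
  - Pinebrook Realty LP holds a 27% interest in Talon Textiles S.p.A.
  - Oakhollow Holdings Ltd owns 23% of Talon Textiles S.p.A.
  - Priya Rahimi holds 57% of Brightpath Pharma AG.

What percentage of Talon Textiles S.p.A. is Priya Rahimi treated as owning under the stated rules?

Chain via Brightpath Pharma AG (R2): 57% × 37% = 21.09% of Talon Textiles S.p.A.
Chain via Pinebrook Realty LP (R2): 18% × 27% = 4.86% of Talon Textiles S.p.A.
Chain via Oakhollow Holdings Ltd (R2): 73% × 23% = 16.79% of Talon Textiles S.p.A.
Direct interest in Talon Textiles S.p.A: 9%.
Aggregating (R1): 21.09% + 4.86% + 16.79% + 9% = 51.74%.

51.74%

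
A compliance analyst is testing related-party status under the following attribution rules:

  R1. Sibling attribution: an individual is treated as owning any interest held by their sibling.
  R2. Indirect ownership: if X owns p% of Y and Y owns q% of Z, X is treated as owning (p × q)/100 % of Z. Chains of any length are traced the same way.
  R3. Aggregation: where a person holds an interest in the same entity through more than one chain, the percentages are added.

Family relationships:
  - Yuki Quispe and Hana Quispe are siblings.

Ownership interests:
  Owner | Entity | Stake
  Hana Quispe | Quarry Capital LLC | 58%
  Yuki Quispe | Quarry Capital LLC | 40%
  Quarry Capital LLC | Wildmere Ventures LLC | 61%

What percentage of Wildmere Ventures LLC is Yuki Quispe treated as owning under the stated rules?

59.78%

By sibling attribution (R1), Yuki Quispe is treated as also owning Hana Quispe's interest in Quarry Capital LLC, giving 40% + 58% = 98%.
Chain via Quarry Capital LLC (R2): 98% × 61% = 59.78% of Wildmere Ventures LLC.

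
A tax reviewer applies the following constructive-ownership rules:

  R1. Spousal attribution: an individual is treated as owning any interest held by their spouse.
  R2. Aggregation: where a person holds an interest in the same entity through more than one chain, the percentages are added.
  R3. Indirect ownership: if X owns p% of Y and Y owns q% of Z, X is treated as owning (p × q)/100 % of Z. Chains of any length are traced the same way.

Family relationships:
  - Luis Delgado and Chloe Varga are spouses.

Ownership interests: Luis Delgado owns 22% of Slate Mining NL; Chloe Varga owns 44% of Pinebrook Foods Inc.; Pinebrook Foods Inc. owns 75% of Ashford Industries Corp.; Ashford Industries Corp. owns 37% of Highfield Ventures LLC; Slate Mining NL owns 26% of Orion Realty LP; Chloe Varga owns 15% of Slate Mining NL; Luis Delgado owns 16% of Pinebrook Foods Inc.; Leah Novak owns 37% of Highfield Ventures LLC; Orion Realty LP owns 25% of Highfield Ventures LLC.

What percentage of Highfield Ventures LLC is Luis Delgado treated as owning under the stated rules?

By spousal attribution (R1), Luis Delgado is treated as also owning Chloe Varga's interest in Pinebrook Foods Inc, giving 16% + 44% = 60%.
By spousal attribution (R1), Luis Delgado is treated as also owning Chloe Varga's interest in Slate Mining NL, giving 22% + 15% = 37%.
Chain via Pinebrook Foods Inc. → Ashford Industries Corp. (R3): 60% × 75% × 37% = 16.65% of Highfield Ventures LLC.
Chain via Slate Mining NL → Orion Realty LP (R3): 37% × 26% × 25% = 2.405% of Highfield Ventures LLC.
Aggregating (R2): 16.65% + 2.405% = 19.055%.

19.055%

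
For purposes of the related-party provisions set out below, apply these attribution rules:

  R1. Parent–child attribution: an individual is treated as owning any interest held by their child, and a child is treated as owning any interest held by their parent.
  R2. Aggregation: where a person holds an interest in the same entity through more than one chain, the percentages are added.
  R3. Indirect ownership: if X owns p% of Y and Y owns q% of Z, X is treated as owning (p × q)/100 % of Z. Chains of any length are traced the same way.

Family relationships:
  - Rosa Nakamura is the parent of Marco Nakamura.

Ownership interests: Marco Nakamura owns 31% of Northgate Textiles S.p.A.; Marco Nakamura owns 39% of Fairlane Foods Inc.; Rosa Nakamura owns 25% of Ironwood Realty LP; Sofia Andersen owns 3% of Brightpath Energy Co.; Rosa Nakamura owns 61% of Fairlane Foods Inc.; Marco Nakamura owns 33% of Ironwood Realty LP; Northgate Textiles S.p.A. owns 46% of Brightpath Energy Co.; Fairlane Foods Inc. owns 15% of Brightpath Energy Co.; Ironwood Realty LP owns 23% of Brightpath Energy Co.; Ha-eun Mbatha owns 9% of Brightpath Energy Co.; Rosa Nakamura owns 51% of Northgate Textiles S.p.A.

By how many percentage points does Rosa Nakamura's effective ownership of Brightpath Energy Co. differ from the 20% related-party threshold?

By parent–child attribution (R1), Rosa Nakamura is treated as also owning Marco Nakamura's interest in Northgate Textiles S.p.A, giving 51% + 31% = 82%.
By parent–child attribution (R1), Rosa Nakamura is treated as also owning Marco Nakamura's interest in Ironwood Realty LP, giving 25% + 33% = 58%.
By parent–child attribution (R1), Rosa Nakamura is treated as also owning Marco Nakamura's interest in Fairlane Foods Inc, giving 61% + 39% = 100%.
Chain via Northgate Textiles S.p.A. (R3): 82% × 46% = 37.72% of Brightpath Energy Co.
Chain via Ironwood Realty LP (R3): 58% × 23% = 13.34% of Brightpath Energy Co.
Chain via Fairlane Foods Inc. (R3): 100% × 15% = 15% of Brightpath Energy Co.
Aggregating (R2): 37.72% + 13.34% + 15% = 66.06%.
66.06% exceeds the 20% threshold by 46.06 percentage points.

46.06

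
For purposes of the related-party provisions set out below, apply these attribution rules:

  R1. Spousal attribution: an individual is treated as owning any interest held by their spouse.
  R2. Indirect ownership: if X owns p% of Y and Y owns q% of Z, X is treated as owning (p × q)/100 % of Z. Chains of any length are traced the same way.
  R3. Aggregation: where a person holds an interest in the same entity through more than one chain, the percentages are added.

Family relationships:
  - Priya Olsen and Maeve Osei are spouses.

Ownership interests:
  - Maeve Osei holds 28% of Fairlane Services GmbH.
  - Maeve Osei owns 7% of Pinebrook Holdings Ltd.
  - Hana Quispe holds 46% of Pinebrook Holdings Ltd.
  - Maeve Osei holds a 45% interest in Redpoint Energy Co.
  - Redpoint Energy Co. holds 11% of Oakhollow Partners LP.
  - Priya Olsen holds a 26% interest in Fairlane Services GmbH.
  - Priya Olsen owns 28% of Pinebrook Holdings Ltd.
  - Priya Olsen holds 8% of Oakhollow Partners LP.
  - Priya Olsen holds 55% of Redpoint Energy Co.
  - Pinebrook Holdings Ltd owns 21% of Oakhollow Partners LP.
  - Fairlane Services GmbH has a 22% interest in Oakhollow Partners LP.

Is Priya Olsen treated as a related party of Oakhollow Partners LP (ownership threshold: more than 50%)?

By spousal attribution (R1), Priya Olsen is treated as also owning Maeve Osei's interest in Pinebrook Holdings Ltd, giving 28% + 7% = 35%.
By spousal attribution (R1), Priya Olsen is treated as also owning Maeve Osei's interest in Redpoint Energy Co, giving 55% + 45% = 100%.
By spousal attribution (R1), Priya Olsen is treated as also owning Maeve Osei's interest in Fairlane Services GmbH, giving 26% + 28% = 54%.
Chain via Pinebrook Holdings Ltd (R2): 35% × 21% = 7.35% of Oakhollow Partners LP.
Chain via Redpoint Energy Co. (R2): 100% × 11% = 11% of Oakhollow Partners LP.
Chain via Fairlane Services GmbH (R2): 54% × 22% = 11.88% of Oakhollow Partners LP.
Direct interest in Oakhollow Partners LP: 8%.
Aggregating (R3): 7.35% + 11% + 11.88% + 8% = 38.23%.
38.23% does not exceed the 50% threshold, so Priya is not a related party to Oakhollow Partners LP.

No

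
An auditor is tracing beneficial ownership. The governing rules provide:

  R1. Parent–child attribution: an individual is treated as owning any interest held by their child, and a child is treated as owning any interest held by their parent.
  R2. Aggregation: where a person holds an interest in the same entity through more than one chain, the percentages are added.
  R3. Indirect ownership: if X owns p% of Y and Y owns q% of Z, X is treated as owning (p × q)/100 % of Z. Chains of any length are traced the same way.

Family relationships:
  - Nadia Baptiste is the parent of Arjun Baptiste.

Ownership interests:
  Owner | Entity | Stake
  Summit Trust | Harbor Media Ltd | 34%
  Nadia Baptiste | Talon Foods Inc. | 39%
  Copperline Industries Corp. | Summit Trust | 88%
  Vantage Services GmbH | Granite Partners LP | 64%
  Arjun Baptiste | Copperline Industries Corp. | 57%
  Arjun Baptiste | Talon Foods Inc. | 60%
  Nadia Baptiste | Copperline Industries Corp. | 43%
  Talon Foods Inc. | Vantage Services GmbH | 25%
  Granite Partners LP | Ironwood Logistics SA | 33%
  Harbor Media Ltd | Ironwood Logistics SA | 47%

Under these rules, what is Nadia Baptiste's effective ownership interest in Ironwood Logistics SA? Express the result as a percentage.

19.2896%

By parent–child attribution (R1), Nadia Baptiste is treated as also owning Arjun Baptiste's interest in Talon Foods Inc, giving 39% + 60% = 99%.
By parent–child attribution (R1), Nadia Baptiste is treated as also owning Arjun Baptiste's interest in Copperline Industries Corp, giving 43% + 57% = 100%.
Chain via Talon Foods Inc. → Vantage Services GmbH → Granite Partners LP (R3): 99% × 25% × 64% × 33% = 5.2272% of Ironwood Logistics SA.
Chain via Copperline Industries Corp. → Summit Trust → Harbor Media Ltd (R3): 100% × 88% × 34% × 47% = 14.0624% of Ironwood Logistics SA.
Aggregating (R2): 5.2272% + 14.0624% = 19.2896%.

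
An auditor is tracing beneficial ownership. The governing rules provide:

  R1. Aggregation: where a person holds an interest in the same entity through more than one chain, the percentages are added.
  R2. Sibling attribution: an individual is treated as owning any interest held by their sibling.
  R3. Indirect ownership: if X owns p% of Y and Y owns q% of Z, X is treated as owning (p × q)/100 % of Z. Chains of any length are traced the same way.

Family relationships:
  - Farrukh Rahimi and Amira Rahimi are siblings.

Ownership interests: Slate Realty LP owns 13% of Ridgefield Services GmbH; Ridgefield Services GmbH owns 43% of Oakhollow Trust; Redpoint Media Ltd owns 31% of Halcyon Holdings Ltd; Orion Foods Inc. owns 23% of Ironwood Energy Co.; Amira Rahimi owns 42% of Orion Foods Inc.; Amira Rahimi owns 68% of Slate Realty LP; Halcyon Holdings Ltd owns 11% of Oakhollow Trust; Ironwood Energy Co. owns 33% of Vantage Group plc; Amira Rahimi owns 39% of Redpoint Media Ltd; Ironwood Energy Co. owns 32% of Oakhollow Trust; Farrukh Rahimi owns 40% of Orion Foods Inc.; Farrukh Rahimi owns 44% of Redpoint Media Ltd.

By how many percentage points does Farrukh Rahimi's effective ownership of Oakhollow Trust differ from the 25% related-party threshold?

12.3333

By sibling attribution (R2), Farrukh Rahimi is treated as also owning Amira Rahimi's interest in Redpoint Media Ltd, giving 44% + 39% = 83%.
By sibling attribution (R2), Farrukh Rahimi is treated as also owning Amira Rahimi's interest in Orion Foods Inc, giving 40% + 42% = 82%.
By sibling attribution (R2), Farrukh Rahimi is treated as owning Amira Rahimi's 68% interest in Slate Realty LP.
Chain via Redpoint Media Ltd → Halcyon Holdings Ltd (R3): 83% × 31% × 11% = 2.8303% of Oakhollow Trust.
Chain via Orion Foods Inc. → Ironwood Energy Co. (R3): 82% × 23% × 32% = 6.0352% of Oakhollow Trust.
Chain via Slate Realty LP → Ridgefield Services GmbH (R3): 68% × 13% × 43% = 3.8012% of Oakhollow Trust.
Aggregating (R1): 2.8303% + 6.0352% + 3.8012% = 12.6667%.
12.6667% falls short of the 25% threshold by 12.3333 percentage points.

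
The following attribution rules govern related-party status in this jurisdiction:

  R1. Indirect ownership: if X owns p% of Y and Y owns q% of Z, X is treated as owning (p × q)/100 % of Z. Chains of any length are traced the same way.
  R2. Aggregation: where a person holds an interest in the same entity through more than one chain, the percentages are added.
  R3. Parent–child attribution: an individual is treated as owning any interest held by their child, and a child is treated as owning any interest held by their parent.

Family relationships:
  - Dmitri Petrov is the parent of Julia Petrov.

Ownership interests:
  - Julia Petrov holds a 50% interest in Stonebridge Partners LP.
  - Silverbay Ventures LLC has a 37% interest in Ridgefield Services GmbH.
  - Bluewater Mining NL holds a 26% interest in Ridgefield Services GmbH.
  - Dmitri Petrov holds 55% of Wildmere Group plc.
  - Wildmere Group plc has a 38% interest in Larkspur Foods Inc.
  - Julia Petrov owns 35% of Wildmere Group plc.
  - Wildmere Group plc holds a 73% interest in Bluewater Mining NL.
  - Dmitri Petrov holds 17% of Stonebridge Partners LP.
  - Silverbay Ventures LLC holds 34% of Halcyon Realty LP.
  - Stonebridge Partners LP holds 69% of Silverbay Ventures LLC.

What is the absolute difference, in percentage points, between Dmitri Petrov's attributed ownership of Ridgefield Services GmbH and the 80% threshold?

45.8129

By parent–child attribution (R3), Dmitri Petrov is treated as also owning Julia Petrov's interest in Stonebridge Partners LP, giving 17% + 50% = 67%.
By parent–child attribution (R3), Dmitri Petrov is treated as also owning Julia Petrov's interest in Wildmere Group plc, giving 55% + 35% = 90%.
Chain via Stonebridge Partners LP → Silverbay Ventures LLC (R1): 67% × 69% × 37% = 17.1051% of Ridgefield Services GmbH.
Chain via Wildmere Group plc → Bluewater Mining NL (R1): 90% × 73% × 26% = 17.082% of Ridgefield Services GmbH.
Aggregating (R2): 17.1051% + 17.082% = 34.1871%.
34.1871% falls short of the 80% threshold by 45.8129 percentage points.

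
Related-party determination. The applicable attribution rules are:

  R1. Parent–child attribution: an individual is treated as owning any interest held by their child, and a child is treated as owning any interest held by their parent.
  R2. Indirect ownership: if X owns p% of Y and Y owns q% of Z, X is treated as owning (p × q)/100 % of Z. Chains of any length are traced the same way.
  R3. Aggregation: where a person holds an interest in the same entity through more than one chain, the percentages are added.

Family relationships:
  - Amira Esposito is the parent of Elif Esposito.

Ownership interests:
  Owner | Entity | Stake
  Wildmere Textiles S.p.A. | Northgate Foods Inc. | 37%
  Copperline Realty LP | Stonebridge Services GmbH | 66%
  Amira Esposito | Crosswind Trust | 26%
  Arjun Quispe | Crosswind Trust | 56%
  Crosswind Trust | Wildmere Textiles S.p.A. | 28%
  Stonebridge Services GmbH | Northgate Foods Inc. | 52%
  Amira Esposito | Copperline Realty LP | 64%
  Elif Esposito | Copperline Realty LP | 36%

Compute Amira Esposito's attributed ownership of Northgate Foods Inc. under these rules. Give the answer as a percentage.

By parent–child attribution (R1), Amira Esposito is treated as also owning Elif Esposito's interest in Copperline Realty LP, giving 64% + 36% = 100%.
Chain via Copperline Realty LP → Stonebridge Services GmbH (R2): 100% × 66% × 52% = 34.32% of Northgate Foods Inc.
Chain via Crosswind Trust → Wildmere Textiles S.p.A. (R2): 26% × 28% × 37% = 2.6936% of Northgate Foods Inc.
Aggregating (R3): 34.32% + 2.6936% = 37.0136%.

37.0136%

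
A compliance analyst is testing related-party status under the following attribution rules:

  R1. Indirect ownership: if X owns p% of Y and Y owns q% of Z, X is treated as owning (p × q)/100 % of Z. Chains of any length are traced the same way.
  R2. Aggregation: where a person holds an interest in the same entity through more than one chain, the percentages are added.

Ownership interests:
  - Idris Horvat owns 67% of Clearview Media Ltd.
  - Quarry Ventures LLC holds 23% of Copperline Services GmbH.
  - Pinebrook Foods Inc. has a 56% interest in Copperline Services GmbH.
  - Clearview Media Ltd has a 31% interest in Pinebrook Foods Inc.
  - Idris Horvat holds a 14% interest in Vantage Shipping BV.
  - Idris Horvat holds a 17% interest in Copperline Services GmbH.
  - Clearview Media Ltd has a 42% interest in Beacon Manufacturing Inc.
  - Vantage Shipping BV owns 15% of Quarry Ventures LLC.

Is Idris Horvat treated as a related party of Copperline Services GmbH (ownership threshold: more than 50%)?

Chain via Clearview Media Ltd → Pinebrook Foods Inc. (R1): 67% × 31% × 56% = 11.6312% of Copperline Services GmbH.
Chain via Vantage Shipping BV → Quarry Ventures LLC (R1): 14% × 15% × 23% = 0.483% of Copperline Services GmbH.
Direct interest in Copperline Services GmbH: 17%.
Aggregating (R2): 11.6312% + 0.483% + 17% = 29.1142%.
29.1142% does not exceed the 50% threshold, so Idris is not a related party to Copperline Services GmbH.

No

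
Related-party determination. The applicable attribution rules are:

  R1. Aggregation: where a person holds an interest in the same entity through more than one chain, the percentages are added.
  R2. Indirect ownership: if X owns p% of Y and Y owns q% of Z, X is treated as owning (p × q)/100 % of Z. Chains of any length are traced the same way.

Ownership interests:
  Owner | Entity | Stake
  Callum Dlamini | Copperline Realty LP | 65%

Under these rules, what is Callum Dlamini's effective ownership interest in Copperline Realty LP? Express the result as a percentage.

Direct interest in Copperline Realty LP: 65%.

65%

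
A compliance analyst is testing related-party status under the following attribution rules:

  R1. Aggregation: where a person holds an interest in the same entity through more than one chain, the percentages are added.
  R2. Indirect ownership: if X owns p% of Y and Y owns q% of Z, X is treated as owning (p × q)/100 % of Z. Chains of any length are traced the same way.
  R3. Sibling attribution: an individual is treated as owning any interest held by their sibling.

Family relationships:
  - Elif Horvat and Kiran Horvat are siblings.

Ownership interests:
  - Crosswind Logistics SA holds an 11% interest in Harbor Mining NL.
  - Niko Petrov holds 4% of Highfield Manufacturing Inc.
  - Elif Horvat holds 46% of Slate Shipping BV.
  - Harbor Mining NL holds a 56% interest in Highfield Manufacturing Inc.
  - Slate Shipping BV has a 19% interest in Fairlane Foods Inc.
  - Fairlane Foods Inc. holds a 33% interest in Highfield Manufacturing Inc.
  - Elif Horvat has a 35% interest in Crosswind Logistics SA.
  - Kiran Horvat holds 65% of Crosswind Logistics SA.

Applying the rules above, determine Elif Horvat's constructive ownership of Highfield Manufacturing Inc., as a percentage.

9.0442%

By sibling attribution (R3), Elif Horvat is treated as also owning Kiran Horvat's interest in Crosswind Logistics SA, giving 35% + 65% = 100%.
Chain via Crosswind Logistics SA → Harbor Mining NL (R2): 100% × 11% × 56% = 6.16% of Highfield Manufacturing Inc.
Chain via Slate Shipping BV → Fairlane Foods Inc. (R2): 46% × 19% × 33% = 2.8842% of Highfield Manufacturing Inc.
Aggregating (R1): 6.16% + 2.8842% = 9.0442%.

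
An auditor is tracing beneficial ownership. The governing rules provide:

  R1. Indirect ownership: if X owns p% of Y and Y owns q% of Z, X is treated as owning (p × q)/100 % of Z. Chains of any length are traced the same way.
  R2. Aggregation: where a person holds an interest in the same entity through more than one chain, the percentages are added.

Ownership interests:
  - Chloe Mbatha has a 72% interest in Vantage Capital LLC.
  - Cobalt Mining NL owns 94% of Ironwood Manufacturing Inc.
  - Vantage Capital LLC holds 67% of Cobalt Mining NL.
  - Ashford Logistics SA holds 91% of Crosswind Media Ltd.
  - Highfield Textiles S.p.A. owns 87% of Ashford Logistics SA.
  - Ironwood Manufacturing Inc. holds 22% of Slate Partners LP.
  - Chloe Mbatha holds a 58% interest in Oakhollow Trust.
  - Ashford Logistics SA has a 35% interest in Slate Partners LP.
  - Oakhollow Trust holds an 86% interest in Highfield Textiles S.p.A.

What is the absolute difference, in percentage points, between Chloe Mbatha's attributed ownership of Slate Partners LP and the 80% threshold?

54.835508

Chain via Oakhollow Trust → Highfield Textiles S.p.A. → Ashford Logistics SA (R1): 58% × 86% × 87% × 35% = 15.18846% of Slate Partners LP.
Chain via Vantage Capital LLC → Cobalt Mining NL → Ironwood Manufacturing Inc. (R1): 72% × 67% × 94% × 22% = 9.976032% of Slate Partners LP.
Aggregating (R2): 15.18846% + 9.976032% = 25.164492%.
25.164492% falls short of the 80% threshold by 54.835508 percentage points.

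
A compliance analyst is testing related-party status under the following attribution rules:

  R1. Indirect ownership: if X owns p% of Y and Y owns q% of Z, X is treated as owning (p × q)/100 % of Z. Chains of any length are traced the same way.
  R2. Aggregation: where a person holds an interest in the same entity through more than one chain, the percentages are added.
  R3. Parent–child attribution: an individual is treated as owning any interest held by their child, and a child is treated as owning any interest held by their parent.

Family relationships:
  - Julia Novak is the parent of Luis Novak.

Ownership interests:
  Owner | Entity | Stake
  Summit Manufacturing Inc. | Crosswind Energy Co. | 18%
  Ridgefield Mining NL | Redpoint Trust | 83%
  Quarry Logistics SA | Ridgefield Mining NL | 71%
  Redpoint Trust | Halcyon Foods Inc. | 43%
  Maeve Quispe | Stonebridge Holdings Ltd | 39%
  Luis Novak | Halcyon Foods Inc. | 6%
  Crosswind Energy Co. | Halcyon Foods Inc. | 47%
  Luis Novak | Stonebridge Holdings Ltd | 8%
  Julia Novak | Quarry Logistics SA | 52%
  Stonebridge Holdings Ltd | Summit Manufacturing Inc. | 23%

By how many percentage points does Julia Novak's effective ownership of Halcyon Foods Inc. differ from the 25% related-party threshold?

By parent–child attribution (R3), Julia Novak is treated as owning Luis Novak's 8% interest in Stonebridge Holdings Ltd.
By parent–child attribution (R3), Julia Novak is treated as owning Luis Novak's 6% interest in Halcyon Foods Inc.
Chain via Quarry Logistics SA → Ridgefield Mining NL → Redpoint Trust (R1): 52% × 71% × 83% × 43% = 13.176748% of Halcyon Foods Inc.
Chain via Stonebridge Holdings Ltd → Summit Manufacturing Inc. → Crosswind Energy Co. (R1): 8% × 23% × 18% × 47% = 0.155664% of Halcyon Foods Inc.
Direct interest in Halcyon Foods Inc: 6%.
Aggregating (R2): 13.176748% + 0.155664% + 6% = 19.332412%.
19.332412% falls short of the 25% threshold by 5.667588 percentage points.

5.667588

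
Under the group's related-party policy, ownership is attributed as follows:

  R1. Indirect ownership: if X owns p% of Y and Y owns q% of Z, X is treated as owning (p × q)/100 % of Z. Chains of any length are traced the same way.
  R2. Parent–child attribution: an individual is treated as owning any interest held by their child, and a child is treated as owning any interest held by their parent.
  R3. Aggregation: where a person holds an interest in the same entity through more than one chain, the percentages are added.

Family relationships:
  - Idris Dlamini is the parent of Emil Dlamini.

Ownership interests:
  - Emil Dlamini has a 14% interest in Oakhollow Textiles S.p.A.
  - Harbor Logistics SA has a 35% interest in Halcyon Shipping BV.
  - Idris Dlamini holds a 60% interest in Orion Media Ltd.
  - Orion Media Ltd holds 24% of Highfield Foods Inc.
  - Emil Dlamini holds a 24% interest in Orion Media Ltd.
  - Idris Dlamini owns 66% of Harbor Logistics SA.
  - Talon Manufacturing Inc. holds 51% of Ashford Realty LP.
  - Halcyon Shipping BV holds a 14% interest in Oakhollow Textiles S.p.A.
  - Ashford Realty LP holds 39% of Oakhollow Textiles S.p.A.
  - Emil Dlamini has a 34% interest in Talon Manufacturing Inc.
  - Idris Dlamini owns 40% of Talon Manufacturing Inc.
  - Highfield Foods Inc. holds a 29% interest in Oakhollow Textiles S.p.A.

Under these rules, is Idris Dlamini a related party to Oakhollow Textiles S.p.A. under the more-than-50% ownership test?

No

By parent–child attribution (R2), Idris Dlamini is treated as also owning Emil Dlamini's interest in Orion Media Ltd, giving 60% + 24% = 84%.
By parent–child attribution (R2), Idris Dlamini is treated as also owning Emil Dlamini's interest in Talon Manufacturing Inc, giving 40% + 34% = 74%.
By parent–child attribution (R2), Idris Dlamini is treated as owning Emil Dlamini's 14% interest in Oakhollow Textiles S.p.A.
Chain via Orion Media Ltd → Highfield Foods Inc. (R1): 84% × 24% × 29% = 5.8464% of Oakhollow Textiles S.p.A.
Chain via Talon Manufacturing Inc. → Ashford Realty LP (R1): 74% × 51% × 39% = 14.7186% of Oakhollow Textiles S.p.A.
Chain via Harbor Logistics SA → Halcyon Shipping BV (R1): 66% × 35% × 14% = 3.234% of Oakhollow Textiles S.p.A.
Direct interest in Oakhollow Textiles S.p.A: 14%.
Aggregating (R3): 5.8464% + 14.7186% + 3.234% + 14% = 37.799%.
37.799% does not exceed the 50% threshold, so Idris is not a related party to Oakhollow Textiles S.p.A.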